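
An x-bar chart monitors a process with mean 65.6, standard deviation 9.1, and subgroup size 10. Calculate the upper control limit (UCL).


UCL = 65.6 + 3 * 9.1 / sqrt(10)

74.23


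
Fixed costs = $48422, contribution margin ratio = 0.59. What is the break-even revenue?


Formula: BER = Fixed Costs / Contribution Margin Ratio
BER = $48422 / 0.59
BER = $82071.19 (to the nearest cent)

$82071.19


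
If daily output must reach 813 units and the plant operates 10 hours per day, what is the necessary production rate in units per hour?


Formula: Production Rate = Daily Demand / Available Hours
Rate = 813 units/day / 10 hours/day
Rate = 81.3 units/hour

81.3 units/hour


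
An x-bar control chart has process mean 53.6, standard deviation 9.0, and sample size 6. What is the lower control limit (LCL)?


LCL = 53.6 - 3 * 9.0 / sqrt(6)

42.58


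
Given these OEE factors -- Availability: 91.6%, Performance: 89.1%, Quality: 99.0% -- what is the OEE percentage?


Formula: OEE = Availability * Performance * Quality / 10000
A * P = 91.6% * 89.1% / 100 = 81.62%
OEE = 81.62% * 99.0% / 100 = 80.8%

80.8%


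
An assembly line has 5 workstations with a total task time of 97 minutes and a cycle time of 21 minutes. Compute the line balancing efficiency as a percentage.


Formula: Efficiency = Sum of Task Times / (N_stations * CT) * 100
Total station capacity = 5 stations * 21 min = 105 min
Efficiency = 97 / 105 * 100 = 92.4%

92.4%


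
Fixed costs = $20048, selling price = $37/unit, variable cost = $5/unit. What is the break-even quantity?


Formula: BEQ = Fixed Costs / (Price - Variable Cost)
Contribution margin = $37 - $5 = $32/unit
BEQ = ceil($20048 / $32/unit) = ceil(626.5) = 627 units

627 units


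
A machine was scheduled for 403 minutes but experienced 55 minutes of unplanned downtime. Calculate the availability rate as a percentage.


Formula: Availability = (Planned Time - Downtime) / Planned Time * 100
Uptime = 403 - 55 = 348 min
Availability = 348 / 403 * 100 = 86.4%

86.4%


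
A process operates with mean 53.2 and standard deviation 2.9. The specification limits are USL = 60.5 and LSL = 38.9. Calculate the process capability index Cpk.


Cpu = (60.5 - 53.2) / (3 * 2.9) = 0.84
Cpl = (53.2 - 38.9) / (3 * 2.9) = 1.64
Cpk = min(0.84, 1.64) = 0.84

0.84


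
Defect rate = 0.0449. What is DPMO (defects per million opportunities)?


DPMO = defect_rate * 1000000 = 0.0449 * 1000000

44900


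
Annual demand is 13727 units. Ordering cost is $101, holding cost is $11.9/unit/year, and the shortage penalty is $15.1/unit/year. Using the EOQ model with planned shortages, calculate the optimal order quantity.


Formula: EOQ* = sqrt(2DS/H) * sqrt((H+P)/P)
Base EOQ = sqrt(2*13727*101/11.9) = 482.71 units
Correction = sqrt((11.9+15.1)/15.1) = 1.33719
EOQ* = 482.71 * 1.33719 = 645.5 units

645.5 units


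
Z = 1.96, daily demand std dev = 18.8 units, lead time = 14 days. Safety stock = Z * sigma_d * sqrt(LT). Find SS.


Formula: SS = z * sigma_d * sqrt(LT)
sqrt(LT) = sqrt(14) = 3.7417
SS = 1.96 * 18.8 * 3.7417
SS = 137.9 units

137.9 units


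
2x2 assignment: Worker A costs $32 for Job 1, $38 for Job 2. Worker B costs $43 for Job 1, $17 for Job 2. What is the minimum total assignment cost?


Option 1: A->1 + B->2 = $32 + $17 = $49
Option 2: A->2 + B->1 = $38 + $43 = $81
Min cost = min($49, $81) = $49

$49


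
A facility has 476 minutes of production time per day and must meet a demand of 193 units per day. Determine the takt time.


Formula: Takt Time = Available Production Time / Customer Demand
Takt = 476 min/day / 193 units/day
Takt = 2.47 min/unit

2.47 min/unit


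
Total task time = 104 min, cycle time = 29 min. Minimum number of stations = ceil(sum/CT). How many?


Formula: N_min = ceil(Sum of Task Times / Cycle Time)
N_min = ceil(104 min / 29 min) = ceil(3.5862)
N_min = 4 stations

4


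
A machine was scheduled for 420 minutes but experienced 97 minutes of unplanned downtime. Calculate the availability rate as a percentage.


Formula: Availability = (Planned Time - Downtime) / Planned Time * 100
Uptime = 420 - 97 = 323 min
Availability = 323 / 420 * 100 = 76.9%

76.9%


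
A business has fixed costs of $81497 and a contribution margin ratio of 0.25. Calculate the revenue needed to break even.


Formula: BER = Fixed Costs / Contribution Margin Ratio
BER = $81497 / 0.25
BER = $325988.00 (to the nearest cent)

$325988.00


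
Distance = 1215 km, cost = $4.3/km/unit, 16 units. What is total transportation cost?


TC = dist * cost * units = 1215 * 4.3 * 16 = $83592.00

$83592.00


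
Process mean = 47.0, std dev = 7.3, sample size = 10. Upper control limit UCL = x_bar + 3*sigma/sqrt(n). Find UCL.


UCL = 47.0 + 3 * 7.3 / sqrt(10)

53.93


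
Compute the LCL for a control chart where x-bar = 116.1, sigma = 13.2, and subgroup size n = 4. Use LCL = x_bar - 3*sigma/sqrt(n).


LCL = 116.1 - 3 * 13.2 / sqrt(4)

96.3


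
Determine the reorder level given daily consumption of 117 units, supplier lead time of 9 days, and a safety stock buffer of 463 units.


Formula: ROP = (Daily Demand * Lead Time) + Safety Stock
Demand during lead time = 117 * 9 = 1053 units
ROP = 1053 + 463 = 1516 units

1516 units


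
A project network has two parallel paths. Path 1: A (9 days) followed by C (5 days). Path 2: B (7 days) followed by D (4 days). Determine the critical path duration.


Path 1 = 9 + 5 = 14 days
Path 2 = 7 + 4 = 11 days
Duration = max(14, 11) = 14 days

14 days


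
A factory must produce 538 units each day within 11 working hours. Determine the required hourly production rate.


Formula: Production Rate = Daily Demand / Available Hours
Rate = 538 units/day / 11 hours/day
Rate = 48.9 units/hour

48.9 units/hour


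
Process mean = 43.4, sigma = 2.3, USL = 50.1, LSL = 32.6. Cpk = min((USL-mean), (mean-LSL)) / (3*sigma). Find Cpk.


Cpu = (50.1 - 43.4) / (3 * 2.3) = 0.97
Cpl = (43.4 - 32.6) / (3 * 2.3) = 1.57
Cpk = min(0.97, 1.57) = 0.97

0.97


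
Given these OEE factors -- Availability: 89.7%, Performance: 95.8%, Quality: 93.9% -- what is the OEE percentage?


Formula: OEE = Availability * Performance * Quality / 10000
A * P = 89.7% * 95.8% / 100 = 85.93%
OEE = 85.93% * 93.9% / 100 = 80.7%

80.7%


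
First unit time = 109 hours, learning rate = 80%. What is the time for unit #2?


Formula: T_n = T_1 * (learning_rate)^(log2(n)) where learning_rate = rate/100
Doublings = log2(2) = 1
T_n = 109 * 0.8^1
T_n = 109 * 0.8 = 87.2 hours

87.2 hours


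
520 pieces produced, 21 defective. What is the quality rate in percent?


Formula: Quality Rate = Good Pieces / Total Pieces * 100
Good pieces = 520 - 21 = 499
QR = 499 / 520 * 100 = 96.0%

96.0%


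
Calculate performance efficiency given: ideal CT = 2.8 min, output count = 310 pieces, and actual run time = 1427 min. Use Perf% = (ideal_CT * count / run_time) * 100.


Formula: Performance = (Ideal CT * Total Count) / Run Time * 100
Ideal output time = 2.8 * 310 = 868.0 min
Performance = 868.0 / 1427 * 100 = 60.8%

60.8%


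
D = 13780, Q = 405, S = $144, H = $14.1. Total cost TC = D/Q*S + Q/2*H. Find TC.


TC = 13780/405 * 144 + 405/2 * 14.1

$7754.81


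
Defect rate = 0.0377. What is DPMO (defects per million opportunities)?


DPMO = defect_rate * 1000000 = 0.0377 * 1000000

37700


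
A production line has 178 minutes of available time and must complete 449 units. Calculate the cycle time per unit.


Formula: CT = Available Time / Number of Units
CT = 178 min / 449 units
CT = 0.4 min/unit

0.4 min/unit


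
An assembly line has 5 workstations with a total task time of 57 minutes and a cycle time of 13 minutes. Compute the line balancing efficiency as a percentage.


Formula: Efficiency = Sum of Task Times / (N_stations * CT) * 100
Total station capacity = 5 stations * 13 min = 65 min
Efficiency = 57 / 65 * 100 = 87.7%

87.7%


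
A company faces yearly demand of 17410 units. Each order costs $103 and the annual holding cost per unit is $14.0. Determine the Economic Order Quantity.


Formula: EOQ = sqrt(2 * D * S / H)
Numerator: 2 * 17410 * 103 = 3586460
2DS/H = 3586460 / 14.0 = 256175.7
EOQ = sqrt(256175.7) = 506.1 units

506.1 units


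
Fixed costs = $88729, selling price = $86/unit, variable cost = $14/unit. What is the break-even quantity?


Formula: BEQ = Fixed Costs / (Price - Variable Cost)
Contribution margin = $86 - $14 = $72/unit
BEQ = ceil($88729 / $72/unit) = ceil(1232.35) = 1233 units

1233 units


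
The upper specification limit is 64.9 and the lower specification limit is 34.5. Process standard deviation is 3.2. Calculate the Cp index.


Cp = (64.9 - 34.5) / (6 * 3.2)

1.58


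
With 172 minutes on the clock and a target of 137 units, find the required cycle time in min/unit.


Formula: CT = Available Time / Number of Units
CT = 172 min / 137 units
CT = 1.26 min/unit

1.26 min/unit


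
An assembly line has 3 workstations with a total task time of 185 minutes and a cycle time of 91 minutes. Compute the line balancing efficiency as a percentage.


Formula: Efficiency = Sum of Task Times / (N_stations * CT) * 100
Total station capacity = 3 stations * 91 min = 273 min
Efficiency = 185 / 273 * 100 = 67.8%

67.8%


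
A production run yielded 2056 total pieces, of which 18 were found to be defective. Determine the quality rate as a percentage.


Formula: Quality Rate = Good Pieces / Total Pieces * 100
Good pieces = 2056 - 18 = 2038
QR = 2038 / 2056 * 100 = 99.1%

99.1%


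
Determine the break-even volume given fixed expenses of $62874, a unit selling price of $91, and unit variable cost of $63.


Formula: BEQ = Fixed Costs / (Price - Variable Cost)
Contribution margin = $91 - $63 = $28/unit
BEQ = ceil($62874 / $28/unit) = ceil(2245.5) = 2246 units

2246 units


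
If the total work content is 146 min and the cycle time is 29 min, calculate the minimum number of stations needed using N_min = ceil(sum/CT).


Formula: N_min = ceil(Sum of Task Times / Cycle Time)
N_min = ceil(146 min / 29 min) = ceil(5.0345)
N_min = 6 stations

6


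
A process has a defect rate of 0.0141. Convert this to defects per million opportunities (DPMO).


DPMO = defect_rate * 1000000 = 0.0141 * 1000000

14100


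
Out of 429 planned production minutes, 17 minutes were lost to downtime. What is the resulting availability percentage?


Formula: Availability = (Planned Time - Downtime) / Planned Time * 100
Uptime = 429 - 17 = 412 min
Availability = 412 / 429 * 100 = 96.0%

96.0%


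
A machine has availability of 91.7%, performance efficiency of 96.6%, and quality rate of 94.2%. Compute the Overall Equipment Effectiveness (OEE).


Formula: OEE = Availability * Performance * Quality / 10000
A * P = 91.7% * 96.6% / 100 = 88.58%
OEE = 88.58% * 94.2% / 100 = 83.4%

83.4%


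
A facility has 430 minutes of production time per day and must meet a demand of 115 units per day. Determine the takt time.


Formula: Takt Time = Available Production Time / Customer Demand
Takt = 430 min/day / 115 units/day
Takt = 3.74 min/unit

3.74 min/unit


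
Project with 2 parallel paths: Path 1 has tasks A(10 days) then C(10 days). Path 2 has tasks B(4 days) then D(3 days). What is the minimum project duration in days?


Path 1 = 10 + 10 = 20 days
Path 2 = 4 + 3 = 7 days
Duration = max(20, 7) = 20 days

20 days


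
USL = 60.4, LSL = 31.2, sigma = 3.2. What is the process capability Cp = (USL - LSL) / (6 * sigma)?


Cp = (60.4 - 31.2) / (6 * 3.2)

1.52


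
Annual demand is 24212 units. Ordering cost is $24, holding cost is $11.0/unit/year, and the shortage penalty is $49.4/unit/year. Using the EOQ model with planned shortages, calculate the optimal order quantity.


Formula: EOQ* = sqrt(2DS/H) * sqrt((H+P)/P)
Base EOQ = sqrt(2*24212*24/11.0) = 325.04 units
Correction = sqrt((11.0+49.4)/49.4) = 1.10575
EOQ* = 325.04 * 1.10575 = 359.4 units

359.4 units


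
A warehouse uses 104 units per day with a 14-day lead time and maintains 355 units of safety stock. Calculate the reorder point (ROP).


Formula: ROP = (Daily Demand * Lead Time) + Safety Stock
Demand during lead time = 104 * 14 = 1456 units
ROP = 1456 + 355 = 1811 units

1811 units


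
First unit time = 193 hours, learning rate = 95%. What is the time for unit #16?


Formula: T_n = T_1 * (learning_rate)^(log2(n)) where learning_rate = rate/100
Doublings = log2(16) = 4
T_n = 193 * 0.95^4
T_n = 193 * 0.8145 = 157.2 hours

157.2 hours


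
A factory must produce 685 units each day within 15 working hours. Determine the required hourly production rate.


Formula: Production Rate = Daily Demand / Available Hours
Rate = 685 units/day / 15 hours/day
Rate = 45.7 units/hour

45.7 units/hour


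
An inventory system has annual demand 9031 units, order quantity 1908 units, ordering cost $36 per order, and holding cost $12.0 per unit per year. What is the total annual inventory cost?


TC = 9031/1908 * 36 + 1908/2 * 12.0

$11618.40


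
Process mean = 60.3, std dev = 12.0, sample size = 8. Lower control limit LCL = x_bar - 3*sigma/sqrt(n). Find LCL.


LCL = 60.3 - 3 * 12.0 / sqrt(8)

47.57


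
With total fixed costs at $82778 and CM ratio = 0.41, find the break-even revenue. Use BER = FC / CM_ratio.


Formula: BER = Fixed Costs / Contribution Margin Ratio
BER = $82778 / 0.41
BER = $201897.56 (to the nearest cent)

$201897.56


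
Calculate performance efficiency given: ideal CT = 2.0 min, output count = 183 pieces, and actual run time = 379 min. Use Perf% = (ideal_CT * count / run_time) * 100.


Formula: Performance = (Ideal CT * Total Count) / Run Time * 100
Ideal output time = 2.0 * 183 = 366.0 min
Performance = 366.0 / 379 * 100 = 96.6%

96.6%


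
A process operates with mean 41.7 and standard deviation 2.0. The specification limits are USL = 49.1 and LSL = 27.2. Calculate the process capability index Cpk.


Cpu = (49.1 - 41.7) / (3 * 2.0) = 1.23
Cpl = (41.7 - 27.2) / (3 * 2.0) = 2.42
Cpk = min(1.23, 2.42) = 1.23

1.23


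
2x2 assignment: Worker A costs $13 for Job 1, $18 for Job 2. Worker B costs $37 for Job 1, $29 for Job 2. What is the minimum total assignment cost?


Option 1: A->1 + B->2 = $13 + $29 = $42
Option 2: A->2 + B->1 = $18 + $37 = $55
Min cost = min($42, $55) = $42

$42


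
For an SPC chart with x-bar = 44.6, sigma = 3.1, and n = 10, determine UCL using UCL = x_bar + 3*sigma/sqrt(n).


UCL = 44.6 + 3 * 3.1 / sqrt(10)

47.54


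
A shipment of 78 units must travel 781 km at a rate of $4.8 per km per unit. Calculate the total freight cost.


TC = dist * cost * units = 781 * 4.8 * 78 = $292406.40

$292406.40


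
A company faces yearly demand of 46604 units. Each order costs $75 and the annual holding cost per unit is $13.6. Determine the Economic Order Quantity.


Formula: EOQ = sqrt(2 * D * S / H)
Numerator: 2 * 46604 * 75 = 6990600
2DS/H = 6990600 / 13.6 = 514014.7
EOQ = sqrt(514014.7) = 716.9 units

716.9 units


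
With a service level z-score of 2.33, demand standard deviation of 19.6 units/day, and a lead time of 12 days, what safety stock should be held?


Formula: SS = z * sigma_d * sqrt(LT)
sqrt(LT) = sqrt(12) = 3.4641
SS = 2.33 * 19.6 * 3.4641
SS = 158.2 units

158.2 units


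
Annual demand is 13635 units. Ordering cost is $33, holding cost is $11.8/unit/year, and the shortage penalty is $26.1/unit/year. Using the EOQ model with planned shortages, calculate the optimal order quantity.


Formula: EOQ* = sqrt(2DS/H) * sqrt((H+P)/P)
Base EOQ = sqrt(2*13635*33/11.8) = 276.16 units
Correction = sqrt((11.8+26.1)/26.1) = 1.20503
EOQ* = 276.16 * 1.20503 = 332.8 units

332.8 units


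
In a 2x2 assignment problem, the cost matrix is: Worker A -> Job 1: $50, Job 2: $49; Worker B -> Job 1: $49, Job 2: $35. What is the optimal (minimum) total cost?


Option 1: A->1 + B->2 = $50 + $35 = $85
Option 2: A->2 + B->1 = $49 + $49 = $98
Min cost = min($85, $98) = $85

$85


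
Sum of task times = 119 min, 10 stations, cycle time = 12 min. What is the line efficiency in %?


Formula: Efficiency = Sum of Task Times / (N_stations * CT) * 100
Total station capacity = 10 stations * 12 min = 120 min
Efficiency = 119 / 120 * 100 = 99.2%

99.2%


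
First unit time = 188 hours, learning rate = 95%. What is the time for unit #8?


Formula: T_n = T_1 * (learning_rate)^(log2(n)) where learning_rate = rate/100
Doublings = log2(8) = 3
T_n = 188 * 0.95^3
T_n = 188 * 0.8574 = 161.2 hours

161.2 hours


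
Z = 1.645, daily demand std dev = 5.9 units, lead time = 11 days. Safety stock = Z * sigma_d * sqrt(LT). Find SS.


Formula: SS = z * sigma_d * sqrt(LT)
sqrt(LT) = sqrt(11) = 3.3166
SS = 1.645 * 5.9 * 3.3166
SS = 32.2 units

32.2 units


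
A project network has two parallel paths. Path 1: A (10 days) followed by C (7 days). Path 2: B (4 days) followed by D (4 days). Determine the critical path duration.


Path 1 = 10 + 7 = 17 days
Path 2 = 4 + 4 = 8 days
Duration = max(17, 8) = 17 days

17 days


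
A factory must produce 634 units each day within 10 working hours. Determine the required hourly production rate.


Formula: Production Rate = Daily Demand / Available Hours
Rate = 634 units/day / 10 hours/day
Rate = 63.4 units/hour

63.4 units/hour


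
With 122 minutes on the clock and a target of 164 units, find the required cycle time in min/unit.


Formula: CT = Available Time / Number of Units
CT = 122 min / 164 units
CT = 0.74 min/unit

0.74 min/unit


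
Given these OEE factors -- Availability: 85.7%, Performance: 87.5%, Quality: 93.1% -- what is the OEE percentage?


Formula: OEE = Availability * Performance * Quality / 10000
A * P = 85.7% * 87.5% / 100 = 74.99%
OEE = 74.99% * 93.1% / 100 = 69.8%

69.8%


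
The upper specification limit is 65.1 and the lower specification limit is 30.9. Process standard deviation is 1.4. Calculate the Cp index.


Cp = (65.1 - 30.9) / (6 * 1.4)

4.07


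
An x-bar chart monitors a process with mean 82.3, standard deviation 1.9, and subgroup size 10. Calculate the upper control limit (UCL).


UCL = 82.3 + 3 * 1.9 / sqrt(10)

84.1


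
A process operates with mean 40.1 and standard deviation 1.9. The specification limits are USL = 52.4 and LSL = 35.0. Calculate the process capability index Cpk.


Cpu = (52.4 - 40.1) / (3 * 1.9) = 2.16
Cpl = (40.1 - 35.0) / (3 * 1.9) = 0.89
Cpk = min(2.16, 0.89) = 0.89

0.89


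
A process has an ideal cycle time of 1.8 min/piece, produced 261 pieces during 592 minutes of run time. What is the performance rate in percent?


Formula: Performance = (Ideal CT * Total Count) / Run Time * 100
Ideal output time = 1.8 * 261 = 469.8 min
Performance = 469.8 / 592 * 100 = 79.4%

79.4%


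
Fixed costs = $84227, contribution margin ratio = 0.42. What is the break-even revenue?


Formula: BER = Fixed Costs / Contribution Margin Ratio
BER = $84227 / 0.42
BER = $200540.48 (to the nearest cent)

$200540.48


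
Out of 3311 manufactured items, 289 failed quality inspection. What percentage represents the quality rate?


Formula: Quality Rate = Good Pieces / Total Pieces * 100
Good pieces = 3311 - 289 = 3022
QR = 3022 / 3311 * 100 = 91.3%

91.3%


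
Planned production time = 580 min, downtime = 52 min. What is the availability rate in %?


Formula: Availability = (Planned Time - Downtime) / Planned Time * 100
Uptime = 580 - 52 = 528 min
Availability = 528 / 580 * 100 = 91.0%

91.0%


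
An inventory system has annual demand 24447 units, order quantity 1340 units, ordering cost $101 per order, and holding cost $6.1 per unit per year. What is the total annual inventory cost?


TC = 24447/1340 * 101 + 1340/2 * 6.1

$5929.65


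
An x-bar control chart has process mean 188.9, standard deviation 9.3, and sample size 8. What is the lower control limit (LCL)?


LCL = 188.9 - 3 * 9.3 / sqrt(8)

179.04


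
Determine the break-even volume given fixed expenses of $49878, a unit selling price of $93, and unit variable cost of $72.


Formula: BEQ = Fixed Costs / (Price - Variable Cost)
Contribution margin = $93 - $72 = $21/unit
BEQ = ceil($49878 / $21/unit) = ceil(2375.14) = 2376 units

2376 units


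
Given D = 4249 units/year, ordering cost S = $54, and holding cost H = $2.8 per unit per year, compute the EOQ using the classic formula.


Formula: EOQ = sqrt(2 * D * S / H)
Numerator: 2 * 4249 * 54 = 458892
2DS/H = 458892 / 2.8 = 163890.0
EOQ = sqrt(163890.0) = 404.8 units

404.8 units


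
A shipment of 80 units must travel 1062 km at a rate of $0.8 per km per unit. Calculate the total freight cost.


TC = dist * cost * units = 1062 * 0.8 * 80 = $67968.00

$67968.00


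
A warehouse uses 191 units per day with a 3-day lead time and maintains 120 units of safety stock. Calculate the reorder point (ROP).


Formula: ROP = (Daily Demand * Lead Time) + Safety Stock
Demand during lead time = 191 * 3 = 573 units
ROP = 573 + 120 = 693 units

693 units


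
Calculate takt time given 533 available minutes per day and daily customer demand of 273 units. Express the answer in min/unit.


Formula: Takt Time = Available Production Time / Customer Demand
Takt = 533 min/day / 273 units/day
Takt = 1.95 min/unit

1.95 min/unit


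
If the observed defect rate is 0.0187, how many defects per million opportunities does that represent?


DPMO = defect_rate * 1000000 = 0.0187 * 1000000

18700


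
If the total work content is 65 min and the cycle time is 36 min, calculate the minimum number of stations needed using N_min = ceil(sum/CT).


Formula: N_min = ceil(Sum of Task Times / Cycle Time)
N_min = ceil(65 min / 36 min) = ceil(1.8056)
N_min = 2 stations

2


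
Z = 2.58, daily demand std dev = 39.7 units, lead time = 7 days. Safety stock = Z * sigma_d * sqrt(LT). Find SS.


Formula: SS = z * sigma_d * sqrt(LT)
sqrt(LT) = sqrt(7) = 2.6458
SS = 2.58 * 39.7 * 2.6458
SS = 271.0 units

271.0 units


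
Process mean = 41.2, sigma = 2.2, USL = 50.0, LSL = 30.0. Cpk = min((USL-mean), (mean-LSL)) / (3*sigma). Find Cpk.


Cpu = (50.0 - 41.2) / (3 * 2.2) = 1.33
Cpl = (41.2 - 30.0) / (3 * 2.2) = 1.7
Cpk = min(1.33, 1.7) = 1.33

1.33


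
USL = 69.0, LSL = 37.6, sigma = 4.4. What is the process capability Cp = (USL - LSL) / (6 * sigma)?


Cp = (69.0 - 37.6) / (6 * 4.4)

1.19


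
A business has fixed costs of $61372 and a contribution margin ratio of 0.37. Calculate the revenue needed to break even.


Formula: BER = Fixed Costs / Contribution Margin Ratio
BER = $61372 / 0.37
BER = $165870.27 (to the nearest cent)

$165870.27


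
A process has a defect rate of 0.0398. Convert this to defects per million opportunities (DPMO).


DPMO = defect_rate * 1000000 = 0.0398 * 1000000

39800


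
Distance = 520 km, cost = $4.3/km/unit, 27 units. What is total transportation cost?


TC = dist * cost * units = 520 * 4.3 * 27 = $60372.00

$60372.00


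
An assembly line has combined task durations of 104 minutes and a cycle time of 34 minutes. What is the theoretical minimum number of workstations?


Formula: N_min = ceil(Sum of Task Times / Cycle Time)
N_min = ceil(104 min / 34 min) = ceil(3.0588)
N_min = 4 stations

4


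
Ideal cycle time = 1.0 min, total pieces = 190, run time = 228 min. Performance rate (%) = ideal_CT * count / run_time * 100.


Formula: Performance = (Ideal CT * Total Count) / Run Time * 100
Ideal output time = 1.0 * 190 = 190.0 min
Performance = 190.0 / 228 * 100 = 83.3%

83.3%


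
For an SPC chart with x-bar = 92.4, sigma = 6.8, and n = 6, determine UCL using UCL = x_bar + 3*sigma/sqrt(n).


UCL = 92.4 + 3 * 6.8 / sqrt(6)

100.73


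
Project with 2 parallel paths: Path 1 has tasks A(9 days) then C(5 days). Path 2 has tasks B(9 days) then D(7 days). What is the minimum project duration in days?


Path 1 = 9 + 5 = 14 days
Path 2 = 9 + 7 = 16 days
Duration = max(14, 16) = 16 days

16 days


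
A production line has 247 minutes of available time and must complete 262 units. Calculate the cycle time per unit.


Formula: CT = Available Time / Number of Units
CT = 247 min / 262 units
CT = 0.94 min/unit

0.94 min/unit


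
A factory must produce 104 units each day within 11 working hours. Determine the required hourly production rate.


Formula: Production Rate = Daily Demand / Available Hours
Rate = 104 units/day / 11 hours/day
Rate = 9.5 units/hour

9.5 units/hour


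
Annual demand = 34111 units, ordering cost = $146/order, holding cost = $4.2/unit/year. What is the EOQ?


Formula: EOQ = sqrt(2 * D * S / H)
Numerator: 2 * 34111 * 146 = 9960412
2DS/H = 9960412 / 4.2 = 2371526.7
EOQ = sqrt(2371526.7) = 1540.0 units

1540.0 units


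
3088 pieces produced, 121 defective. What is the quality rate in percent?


Formula: Quality Rate = Good Pieces / Total Pieces * 100
Good pieces = 3088 - 121 = 2967
QR = 2967 / 3088 * 100 = 96.1%

96.1%


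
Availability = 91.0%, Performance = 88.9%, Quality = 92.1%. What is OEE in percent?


Formula: OEE = Availability * Performance * Quality / 10000
A * P = 91.0% * 88.9% / 100 = 80.9%
OEE = 80.9% * 92.1% / 100 = 74.5%

74.5%


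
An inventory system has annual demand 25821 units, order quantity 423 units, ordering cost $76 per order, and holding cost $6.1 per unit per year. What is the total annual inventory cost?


TC = 25821/423 * 76 + 423/2 * 6.1

$5929.38


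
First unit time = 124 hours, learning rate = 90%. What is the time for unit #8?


Formula: T_n = T_1 * (learning_rate)^(log2(n)) where learning_rate = rate/100
Doublings = log2(8) = 3
T_n = 124 * 0.9^3
T_n = 124 * 0.729 = 90.4 hours

90.4 hours


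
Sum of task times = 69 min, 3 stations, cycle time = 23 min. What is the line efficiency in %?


Formula: Efficiency = Sum of Task Times / (N_stations * CT) * 100
Total station capacity = 3 stations * 23 min = 69 min
Efficiency = 69 / 69 * 100 = 100.0%

100.0%


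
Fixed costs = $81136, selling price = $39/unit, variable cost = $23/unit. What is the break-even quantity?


Formula: BEQ = Fixed Costs / (Price - Variable Cost)
Contribution margin = $39 - $23 = $16/unit
BEQ = ceil($81136 / $16/unit) = ceil(5071.0) = 5071 units

5071 units


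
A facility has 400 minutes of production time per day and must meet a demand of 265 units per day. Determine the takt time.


Formula: Takt Time = Available Production Time / Customer Demand
Takt = 400 min/day / 265 units/day
Takt = 1.51 min/unit

1.51 min/unit


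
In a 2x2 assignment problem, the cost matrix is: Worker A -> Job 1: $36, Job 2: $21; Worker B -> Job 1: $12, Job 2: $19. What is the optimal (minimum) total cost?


Option 1: A->1 + B->2 = $36 + $19 = $55
Option 2: A->2 + B->1 = $21 + $12 = $33
Min cost = min($55, $33) = $33

$33


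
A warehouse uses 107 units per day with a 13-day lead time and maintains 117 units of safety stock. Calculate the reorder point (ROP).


Formula: ROP = (Daily Demand * Lead Time) + Safety Stock
Demand during lead time = 107 * 13 = 1391 units
ROP = 1391 + 117 = 1508 units

1508 units


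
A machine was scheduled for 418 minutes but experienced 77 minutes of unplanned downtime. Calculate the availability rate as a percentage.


Formula: Availability = (Planned Time - Downtime) / Planned Time * 100
Uptime = 418 - 77 = 341 min
Availability = 341 / 418 * 100 = 81.6%

81.6%


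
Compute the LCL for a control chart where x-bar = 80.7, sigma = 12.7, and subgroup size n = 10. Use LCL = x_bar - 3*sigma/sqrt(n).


LCL = 80.7 - 3 * 12.7 / sqrt(10)

68.65


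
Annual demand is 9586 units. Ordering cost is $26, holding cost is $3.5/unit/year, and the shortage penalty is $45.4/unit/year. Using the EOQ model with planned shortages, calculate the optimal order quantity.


Formula: EOQ* = sqrt(2DS/H) * sqrt((H+P)/P)
Base EOQ = sqrt(2*9586*26/3.5) = 377.39 units
Correction = sqrt((3.5+45.4)/45.4) = 1.03783
EOQ* = 377.39 * 1.03783 = 391.7 units

391.7 units


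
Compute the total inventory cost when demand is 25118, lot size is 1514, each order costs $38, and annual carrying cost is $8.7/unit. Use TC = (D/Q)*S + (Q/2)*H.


TC = 25118/1514 * 38 + 1514/2 * 8.7

$7216.34


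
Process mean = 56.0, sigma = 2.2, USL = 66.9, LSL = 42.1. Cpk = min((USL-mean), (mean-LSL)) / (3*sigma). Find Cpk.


Cpu = (66.9 - 56.0) / (3 * 2.2) = 1.65
Cpl = (56.0 - 42.1) / (3 * 2.2) = 2.11
Cpk = min(1.65, 2.11) = 1.65

1.65


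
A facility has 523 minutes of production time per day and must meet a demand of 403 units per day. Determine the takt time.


Formula: Takt Time = Available Production Time / Customer Demand
Takt = 523 min/day / 403 units/day
Takt = 1.3 min/unit

1.3 min/unit


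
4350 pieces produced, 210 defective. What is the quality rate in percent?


Formula: Quality Rate = Good Pieces / Total Pieces * 100
Good pieces = 4350 - 210 = 4140
QR = 4140 / 4350 * 100 = 95.2%

95.2%


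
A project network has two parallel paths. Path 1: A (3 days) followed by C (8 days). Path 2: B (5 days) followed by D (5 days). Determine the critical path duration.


Path 1 = 3 + 8 = 11 days
Path 2 = 5 + 5 = 10 days
Duration = max(11, 10) = 11 days

11 days


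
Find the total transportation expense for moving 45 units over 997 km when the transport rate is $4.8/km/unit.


TC = dist * cost * units = 997 * 4.8 * 45 = $215352.00

$215352.00


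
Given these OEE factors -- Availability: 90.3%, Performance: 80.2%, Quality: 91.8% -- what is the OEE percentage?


Formula: OEE = Availability * Performance * Quality / 10000
A * P = 90.3% * 80.2% / 100 = 72.42%
OEE = 72.42% * 91.8% / 100 = 66.5%

66.5%


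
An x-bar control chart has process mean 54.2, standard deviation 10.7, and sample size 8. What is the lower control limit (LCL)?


LCL = 54.2 - 3 * 10.7 / sqrt(8)

42.85


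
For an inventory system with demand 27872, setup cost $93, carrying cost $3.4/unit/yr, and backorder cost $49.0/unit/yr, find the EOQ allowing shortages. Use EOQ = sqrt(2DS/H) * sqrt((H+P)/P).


Formula: EOQ* = sqrt(2DS/H) * sqrt((H+P)/P)
Base EOQ = sqrt(2*27872*93/3.4) = 1234.81 units
Correction = sqrt((3.4+49.0)/49.0) = 1.03411
EOQ* = 1234.81 * 1.03411 = 1276.9 units

1276.9 units


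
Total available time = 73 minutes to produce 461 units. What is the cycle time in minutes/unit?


Formula: CT = Available Time / Number of Units
CT = 73 min / 461 units
CT = 0.16 min/unit

0.16 min/unit


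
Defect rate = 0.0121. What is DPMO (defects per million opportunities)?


DPMO = defect_rate * 1000000 = 0.0121 * 1000000

12100


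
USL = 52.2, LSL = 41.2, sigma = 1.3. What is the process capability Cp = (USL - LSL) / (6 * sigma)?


Cp = (52.2 - 41.2) / (6 * 1.3)

1.41


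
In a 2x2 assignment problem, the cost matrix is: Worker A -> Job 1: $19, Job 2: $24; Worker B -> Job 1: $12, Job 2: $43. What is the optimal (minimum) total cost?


Option 1: A->1 + B->2 = $19 + $43 = $62
Option 2: A->2 + B->1 = $24 + $12 = $36
Min cost = min($62, $36) = $36

$36


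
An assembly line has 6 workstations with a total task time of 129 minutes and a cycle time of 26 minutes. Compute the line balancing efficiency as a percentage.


Formula: Efficiency = Sum of Task Times / (N_stations * CT) * 100
Total station capacity = 6 stations * 26 min = 156 min
Efficiency = 129 / 156 * 100 = 82.7%

82.7%


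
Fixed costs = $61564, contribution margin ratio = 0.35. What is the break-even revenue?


Formula: BER = Fixed Costs / Contribution Margin Ratio
BER = $61564 / 0.35
BER = $175897.14 (to the nearest cent)

$175897.14


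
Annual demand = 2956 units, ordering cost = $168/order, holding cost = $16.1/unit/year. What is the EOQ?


Formula: EOQ = sqrt(2 * D * S / H)
Numerator: 2 * 2956 * 168 = 993216
2DS/H = 993216 / 16.1 = 61690.4
EOQ = sqrt(61690.4) = 248.4 units

248.4 units


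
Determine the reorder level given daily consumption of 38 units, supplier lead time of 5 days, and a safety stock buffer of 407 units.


Formula: ROP = (Daily Demand * Lead Time) + Safety Stock
Demand during lead time = 38 * 5 = 190 units
ROP = 190 + 407 = 597 units

597 units


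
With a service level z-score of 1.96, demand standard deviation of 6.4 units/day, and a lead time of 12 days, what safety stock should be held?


Formula: SS = z * sigma_d * sqrt(LT)
sqrt(LT) = sqrt(12) = 3.4641
SS = 1.96 * 6.4 * 3.4641
SS = 43.5 units

43.5 units


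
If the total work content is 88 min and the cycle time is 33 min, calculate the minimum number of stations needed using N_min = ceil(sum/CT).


Formula: N_min = ceil(Sum of Task Times / Cycle Time)
N_min = ceil(88 min / 33 min) = ceil(2.6667)
N_min = 3 stations

3


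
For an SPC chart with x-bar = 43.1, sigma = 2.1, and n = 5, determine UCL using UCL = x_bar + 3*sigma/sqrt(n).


UCL = 43.1 + 3 * 2.1 / sqrt(5)

45.92


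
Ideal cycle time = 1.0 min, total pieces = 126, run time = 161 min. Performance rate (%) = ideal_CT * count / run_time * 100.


Formula: Performance = (Ideal CT * Total Count) / Run Time * 100
Ideal output time = 1.0 * 126 = 126.0 min
Performance = 126.0 / 161 * 100 = 78.3%

78.3%


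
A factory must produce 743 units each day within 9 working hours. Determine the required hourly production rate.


Formula: Production Rate = Daily Demand / Available Hours
Rate = 743 units/day / 9 hours/day
Rate = 82.6 units/hour

82.6 units/hour


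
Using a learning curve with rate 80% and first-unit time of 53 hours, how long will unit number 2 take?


Formula: T_n = T_1 * (learning_rate)^(log2(n)) where learning_rate = rate/100
Doublings = log2(2) = 1
T_n = 53 * 0.8^1
T_n = 53 * 0.8 = 42.4 hours

42.4 hours


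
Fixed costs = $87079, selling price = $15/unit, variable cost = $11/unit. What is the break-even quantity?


Formula: BEQ = Fixed Costs / (Price - Variable Cost)
Contribution margin = $15 - $11 = $4/unit
BEQ = ceil($87079 / $4/unit) = ceil(21769.75) = 21770 units

21770 units


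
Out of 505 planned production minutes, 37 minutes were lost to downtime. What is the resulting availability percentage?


Formula: Availability = (Planned Time - Downtime) / Planned Time * 100
Uptime = 505 - 37 = 468 min
Availability = 468 / 505 * 100 = 92.7%

92.7%


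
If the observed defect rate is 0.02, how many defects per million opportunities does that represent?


DPMO = defect_rate * 1000000 = 0.02 * 1000000

20000


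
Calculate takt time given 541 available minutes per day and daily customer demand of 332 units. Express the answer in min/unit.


Formula: Takt Time = Available Production Time / Customer Demand
Takt = 541 min/day / 332 units/day
Takt = 1.63 min/unit

1.63 min/unit


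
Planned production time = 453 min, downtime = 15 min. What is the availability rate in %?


Formula: Availability = (Planned Time - Downtime) / Planned Time * 100
Uptime = 453 - 15 = 438 min
Availability = 438 / 453 * 100 = 96.7%

96.7%


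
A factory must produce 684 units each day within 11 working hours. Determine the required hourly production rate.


Formula: Production Rate = Daily Demand / Available Hours
Rate = 684 units/day / 11 hours/day
Rate = 62.2 units/hour

62.2 units/hour


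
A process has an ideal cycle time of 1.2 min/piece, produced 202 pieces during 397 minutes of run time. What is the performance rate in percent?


Formula: Performance = (Ideal CT * Total Count) / Run Time * 100
Ideal output time = 1.2 * 202 = 242.4 min
Performance = 242.4 / 397 * 100 = 61.1%

61.1%


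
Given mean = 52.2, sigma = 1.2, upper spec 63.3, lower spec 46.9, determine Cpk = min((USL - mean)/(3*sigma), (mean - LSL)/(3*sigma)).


Cpu = (63.3 - 52.2) / (3 * 1.2) = 3.08
Cpl = (52.2 - 46.9) / (3 * 1.2) = 1.47
Cpk = min(3.08, 1.47) = 1.47

1.47


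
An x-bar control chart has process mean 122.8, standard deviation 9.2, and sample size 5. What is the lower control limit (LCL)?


LCL = 122.8 - 3 * 9.2 / sqrt(5)

110.46


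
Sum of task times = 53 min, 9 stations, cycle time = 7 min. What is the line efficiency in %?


Formula: Efficiency = Sum of Task Times / (N_stations * CT) * 100
Total station capacity = 9 stations * 7 min = 63 min
Efficiency = 53 / 63 * 100 = 84.1%

84.1%


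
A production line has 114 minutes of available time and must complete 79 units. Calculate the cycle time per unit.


Formula: CT = Available Time / Number of Units
CT = 114 min / 79 units
CT = 1.44 min/unit

1.44 min/unit


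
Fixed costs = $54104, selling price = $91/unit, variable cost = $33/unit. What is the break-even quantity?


Formula: BEQ = Fixed Costs / (Price - Variable Cost)
Contribution margin = $91 - $33 = $58/unit
BEQ = ceil($54104 / $58/unit) = ceil(932.83) = 933 units

933 units


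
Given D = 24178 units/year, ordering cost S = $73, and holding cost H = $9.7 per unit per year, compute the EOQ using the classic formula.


Formula: EOQ = sqrt(2 * D * S / H)
Numerator: 2 * 24178 * 73 = 3529988
2DS/H = 3529988 / 9.7 = 363916.3
EOQ = sqrt(363916.3) = 603.3 units

603.3 units


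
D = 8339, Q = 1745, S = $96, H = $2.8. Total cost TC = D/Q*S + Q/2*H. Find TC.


TC = 8339/1745 * 96 + 1745/2 * 2.8

$2901.76


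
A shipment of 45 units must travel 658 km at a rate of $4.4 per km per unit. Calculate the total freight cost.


TC = dist * cost * units = 658 * 4.4 * 45 = $130284.00

$130284.00


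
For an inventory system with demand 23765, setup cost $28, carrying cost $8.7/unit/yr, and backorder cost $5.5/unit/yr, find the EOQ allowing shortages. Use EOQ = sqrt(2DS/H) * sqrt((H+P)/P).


Formula: EOQ* = sqrt(2DS/H) * sqrt((H+P)/P)
Base EOQ = sqrt(2*23765*28/8.7) = 391.11 units
Correction = sqrt((8.7+5.5)/5.5) = 1.6068
EOQ* = 391.11 * 1.6068 = 628.4 units

628.4 units


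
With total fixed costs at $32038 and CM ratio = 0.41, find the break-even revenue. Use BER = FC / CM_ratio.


Formula: BER = Fixed Costs / Contribution Margin Ratio
BER = $32038 / 0.41
BER = $78141.46 (to the nearest cent)

$78141.46


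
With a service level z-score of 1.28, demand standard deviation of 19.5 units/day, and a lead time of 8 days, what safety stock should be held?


Formula: SS = z * sigma_d * sqrt(LT)
sqrt(LT) = sqrt(8) = 2.8284
SS = 1.28 * 19.5 * 2.8284
SS = 70.6 units

70.6 units


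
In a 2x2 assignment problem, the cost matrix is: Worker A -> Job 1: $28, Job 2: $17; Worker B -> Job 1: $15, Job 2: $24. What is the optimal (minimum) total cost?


Option 1: A->1 + B->2 = $28 + $24 = $52
Option 2: A->2 + B->1 = $17 + $15 = $32
Min cost = min($52, $32) = $32

$32


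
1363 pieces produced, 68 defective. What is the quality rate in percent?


Formula: Quality Rate = Good Pieces / Total Pieces * 100
Good pieces = 1363 - 68 = 1295
QR = 1295 / 1363 * 100 = 95.0%

95.0%


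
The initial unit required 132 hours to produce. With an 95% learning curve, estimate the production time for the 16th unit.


Formula: T_n = T_1 * (learning_rate)^(log2(n)) where learning_rate = rate/100
Doublings = log2(16) = 4
T_n = 132 * 0.95^4
T_n = 132 * 0.8145 = 107.5 hours

107.5 hours


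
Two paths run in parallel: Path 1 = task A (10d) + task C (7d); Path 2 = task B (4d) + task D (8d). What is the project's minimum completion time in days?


Path 1 = 10 + 7 = 17 days
Path 2 = 4 + 8 = 12 days
Duration = max(17, 12) = 17 days

17 days


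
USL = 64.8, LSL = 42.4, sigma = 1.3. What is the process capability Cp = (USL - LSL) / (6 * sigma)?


Cp = (64.8 - 42.4) / (6 * 1.3)

2.87


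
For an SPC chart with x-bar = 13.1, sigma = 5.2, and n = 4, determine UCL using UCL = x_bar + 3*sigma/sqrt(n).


UCL = 13.1 + 3 * 5.2 / sqrt(4)

20.9


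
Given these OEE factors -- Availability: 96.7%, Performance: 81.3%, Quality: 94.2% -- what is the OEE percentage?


Formula: OEE = Availability * Performance * Quality / 10000
A * P = 96.7% * 81.3% / 100 = 78.62%
OEE = 78.62% * 94.2% / 100 = 74.1%

74.1%
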